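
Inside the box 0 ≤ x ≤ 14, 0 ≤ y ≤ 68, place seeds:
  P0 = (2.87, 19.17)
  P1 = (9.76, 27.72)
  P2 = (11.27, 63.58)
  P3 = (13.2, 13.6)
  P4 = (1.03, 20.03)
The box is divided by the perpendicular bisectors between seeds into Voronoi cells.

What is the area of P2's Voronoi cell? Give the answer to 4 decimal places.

Area of P2's cell: 310.8279

1. box [0,14]×[0,68]: [(0, 0) (14, 0) (14, 68) (0, 68)]
2. ⊥bis P2·P0 via (7.07,41.375): [(0, 42.7123) (14, 40.0642) (14, 68) (0, 68)]  |A|=372.5646
3. ⊥bis P2·P1 via (10.515,45.65): [(0, 46.0928) (14, 45.5033) (14, 68) (0, 68)]  |A|=310.8279
4. ⊥bis P2·P3 via (12.235,38.59): [(0, 46.0928) (14, 45.5033) (14, 68) (0, 68)]  |A|=310.8279
5. ⊥bis P2·P4 via (6.15,41.805): [(0, 46.0928) (14, 45.5033) (14, 68) (0, 68)]  |A|=310.8279
6. canonical 4-gon: [(0, 46.0928) (14, 45.5033) (14, 68) (0, 68)]
7. shoelace: 310.8279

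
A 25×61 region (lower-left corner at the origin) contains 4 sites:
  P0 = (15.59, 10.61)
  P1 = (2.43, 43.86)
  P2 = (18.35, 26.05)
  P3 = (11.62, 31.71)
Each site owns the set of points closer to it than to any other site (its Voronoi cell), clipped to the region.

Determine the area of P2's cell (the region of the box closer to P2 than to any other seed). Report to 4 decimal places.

Area of P2's cell: 208.6958

1. box [0,25]×[0,61]: [(0, 0) (25, 0) (25, 61) (0, 61)]
2. ⊥bis P2·P0 via (16.97,18.33): [(0, 21.3635) (25, 16.8946) (25, 61) (0, 61)]  |A|=1046.774
3. ⊥bis P2·P1 via (10.39,34.955): [(0, 25.6676) (0, 21.3635) (25, 16.8946) (25, 48.0146)]  |A|=442.8011
4. ⊥bis P2·P3 via (14.985,28.88): [(7.5313, 20.0172) (25, 16.8946) (25, 40.7883)]  |A|=208.6958
5. canonical 3-gon: [(7.5313, 20.0172) (25, 16.8946) (25, 40.7883)]
6. shoelace: 208.6958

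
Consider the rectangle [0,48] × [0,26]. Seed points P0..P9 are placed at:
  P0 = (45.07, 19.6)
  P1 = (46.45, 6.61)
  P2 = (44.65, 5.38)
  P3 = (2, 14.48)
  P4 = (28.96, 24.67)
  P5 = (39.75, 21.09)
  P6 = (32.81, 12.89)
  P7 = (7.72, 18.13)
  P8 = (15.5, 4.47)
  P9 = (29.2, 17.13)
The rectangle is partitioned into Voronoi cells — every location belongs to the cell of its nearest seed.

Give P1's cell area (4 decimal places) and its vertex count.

1. box [0,48]×[0,26]: [(0, 0) (48, 0) (48, 26) (0, 26)]
2. ⊥bis P1·P0 via (45.76,13.105): [(0, 8.2437) (0, 0) (48, 0) (48, 13.343)]  |A|=518.0791
3. ⊥bis P1·P2 via (45.55,5.995): [(41.0345, 12.603) (48, 2.4096) (48, 13.343)]  |A|=38.0778
4. ⊥bis P1·P3 via (24.225,10.545): [(41.0345, 12.603) (48, 2.4096) (48, 13.343)]  |A|=38.0778
5. ⊥bis P1·P4 via (37.705,15.64): [(41.0345, 12.603) (48, 2.4096) (48, 13.343)]  |A|=38.0778
6. ⊥bis P1·P5 via (43.1,13.85): [(41.0345, 12.603) (48, 2.4096) (48, 13.343)]  |A|=38.0778
7. ⊥bis P1·P6 via (39.63,9.75): [(41.0345, 12.603) (48, 2.4096) (48, 13.343)]  |A|=38.0778
8. ⊥bis P1·P7 via (27.085,12.37): [(41.0345, 12.603) (48, 2.4096) (48, 13.343)]  |A|=38.0778
9. ⊥bis P1·P8 via (30.975,5.54): [(41.0345, 12.603) (48, 2.4096) (48, 13.343)]  |A|=38.0778
10. ⊥bis P1·P9 via (37.825,11.87): [(41.0345, 12.603) (48, 2.4096) (48, 13.343)]  |A|=38.0778
11. canonical 3-gon: [(41.0345, 12.603) (48, 2.4096) (48, 13.343)]
12. shoelace: 38.0778

Area of P1's cell: 38.0778 (3 vertices)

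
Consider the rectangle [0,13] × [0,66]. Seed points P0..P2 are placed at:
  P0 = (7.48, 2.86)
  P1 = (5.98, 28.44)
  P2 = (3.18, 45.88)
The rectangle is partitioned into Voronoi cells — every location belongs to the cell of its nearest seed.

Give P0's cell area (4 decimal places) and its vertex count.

1. box [0,13]×[0,66]: [(0, 0) (13, 0) (13, 66) (0, 66)]
2. ⊥bis P0·P1 via (6.73,15.65): [(0, 15.2554) (0, 0) (13, 0) (13, 16.0177)]  |A|=203.2747
3. ⊥bis P0·P2 via (5.33,24.37): [(0, 15.2554) (0, 0) (13, 0) (13, 16.0177)]  |A|=203.2747
4. canonical 4-gon: [(0, 15.2554) (0, 0) (13, 0) (13, 16.0177)]
5. shoelace: 203.2747

Area of P0's cell: 203.2747 (4 vertices)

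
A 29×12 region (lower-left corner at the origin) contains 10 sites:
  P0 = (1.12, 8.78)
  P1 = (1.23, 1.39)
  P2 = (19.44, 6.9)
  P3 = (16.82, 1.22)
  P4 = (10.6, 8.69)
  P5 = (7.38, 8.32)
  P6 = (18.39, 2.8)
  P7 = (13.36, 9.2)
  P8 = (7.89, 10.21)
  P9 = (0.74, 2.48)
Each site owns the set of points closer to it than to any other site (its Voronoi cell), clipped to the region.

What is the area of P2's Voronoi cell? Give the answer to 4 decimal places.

1. box [0,29]×[0,12]: [(0, 0) (29, 0) (29, 12) (0, 12)]
2. ⊥bis P2·P0 via (10.28,7.84): [(9.4755, 0) (29, 0) (29, 12) (10.7069, 12)]  |A|=226.9059
3. ⊥bis P2·P1 via (10.335,4.145): [(10.0108, 5.2165) (11.5892, 0) (29, 0) (29, 12) (10.7069, 12)]  |A|=221.3927
4. ⊥bis P2·P3 via (18.13,4.06): [(10.2644, 7.6881) (26.9318, 0) (29, 0) (29, 12) (10.7069, 12)]  |A|=159.8023
5. ⊥bis P2·P4 via (15.02,7.795): [(14.594, 5.6911) (26.9318, 0) (29, 0) (29, 12) (15.8715, 12)]  |A|=133.7348
6. ⊥bis P2·P5 via (13.41,7.61): [(14.594, 5.6911) (26.9318, 0) (29, 0) (29, 12) (15.8715, 12)]  |A|=133.7348
7. ⊥bis P2·P6 via (18.915,4.85): [(14.6451, 5.9435) (29, 2.2673) (29, 12) (15.8715, 12)]  |A|=109.6127
8. ⊥bis P2·P7 via (16.4,8.05): [(15.5185, 5.7198) (29, 2.2673) (29, 12) (17.8942, 12)]  |A|=100.4789
9. ⊥bis P2·P8 via (13.665,8.555): [(15.5185, 5.7198) (29, 2.2673) (29, 12) (17.8942, 12)]  |A|=100.4789
10. ⊥bis P2·P9 via (10.09,4.69): [(15.5185, 5.7198) (29, 2.2673) (29, 12) (17.8942, 12)]  |A|=100.4789
11. canonical 4-gon: [(15.5185, 5.7198) (29, 2.2673) (29, 12) (17.8942, 12)]
12. shoelace: 100.4789

Area of P2's cell: 100.4789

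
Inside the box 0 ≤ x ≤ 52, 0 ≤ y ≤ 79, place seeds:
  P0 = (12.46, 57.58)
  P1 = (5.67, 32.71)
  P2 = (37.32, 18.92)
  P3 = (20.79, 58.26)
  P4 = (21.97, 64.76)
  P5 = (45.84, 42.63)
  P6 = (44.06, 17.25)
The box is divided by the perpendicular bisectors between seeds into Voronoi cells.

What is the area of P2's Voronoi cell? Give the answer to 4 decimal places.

1. box [0,52]×[0,79]: [(0, 0) (52, 0) (52, 79) (0, 79)]
2. ⊥bis P2·P0 via (24.89,38.25): [(0, 22.2447) (0, 0) (52, 0) (52, 55.6829)]  |A|=2026.1164
3. ⊥bis P2·P1 via (21.495,25.815): [(27.7004, 40.0572) (10.2473, 0) (52, 0) (52, 55.6829)]  |A|=1512.7839
4. ⊥bis P2·P3 via (29.055,38.59): [(26.6143, 37.5644) (10.2473, 0) (52, 0) (52, 48.2311)]  |A|=1396.3989
5. ⊥bis P2·P4 via (29.645,41.84): [(26.6143, 37.5644) (10.2473, 0) (52, 0) (52, 48.2311)]  |A|=1396.3989
6. ⊥bis P2·P5 via (41.58,30.775): [(26.0825, 36.3439) (10.2473, 0) (52, 0) (52, 27.0307)]  |A|=1109.0115
7. ⊥bis P2·P6 via (40.69,18.085): [(43.65, 30.0312) (26.0825, 36.3439) (10.2473, 0) (36.209, 0)]  |A|=759.0468
8. canonical 4-gon: [(43.65, 30.0312) (26.0825, 36.3439) (10.2473, 0) (36.209, 0)]
9. shoelace: 759.0468

Area of P2's cell: 759.0468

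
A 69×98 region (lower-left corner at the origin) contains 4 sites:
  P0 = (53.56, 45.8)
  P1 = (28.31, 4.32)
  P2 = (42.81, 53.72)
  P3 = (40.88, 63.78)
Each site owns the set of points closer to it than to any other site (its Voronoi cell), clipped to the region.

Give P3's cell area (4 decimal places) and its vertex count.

Area of P3's cell: 2768.1599 (5 vertices)

1. box [0,69]×[0,98]: [(0, 0) (69, 0) (69, 98) (0, 98)]
2. ⊥bis P3·P0 via (47.22,54.79): [(0, 21.4891) (69, 70.1499) (69, 98) (0, 98)]  |A|=3600.4545
3. ⊥bis P3·P1 via (34.595,34.05): [(0, 41.3635) (21.682, 36.7799) (69, 70.1499) (69, 98) (0, 98)]  |A|=3384.9973
4. ⊥bis P3·P2 via (41.845,58.75): [(0, 50.7221) (56.9422, 61.6464) (69, 70.1499) (69, 98) (0, 98)]  |A|=2768.1599
5. canonical 5-gon: [(0, 50.7221) (56.9422, 61.6464) (69, 70.1499) (69, 98) (0, 98)]
6. shoelace: 2768.1599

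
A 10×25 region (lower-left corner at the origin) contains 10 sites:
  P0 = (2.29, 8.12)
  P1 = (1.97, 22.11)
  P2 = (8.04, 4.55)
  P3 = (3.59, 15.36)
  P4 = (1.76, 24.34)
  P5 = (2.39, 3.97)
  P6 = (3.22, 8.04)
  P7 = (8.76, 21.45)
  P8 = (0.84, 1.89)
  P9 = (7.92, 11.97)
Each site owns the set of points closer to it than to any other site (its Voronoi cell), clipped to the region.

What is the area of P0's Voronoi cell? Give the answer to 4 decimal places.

1. box [0,10]×[0,25]: [(0, 0) (10, 0) (10, 25) (0, 25)]
2. ⊥bis P0·P1 via (2.13,15.115): [(0, 15.0663) (0, 0) (10, 0) (10, 15.295)]  |A|=151.8065
3. ⊥bis P0·P2 via (5.165,6.335): [(0, 15.0663) (0, 0) (1.2318, 0) (10, 14.1225) (10, 15.295)]  |A|=89.8921
4. ⊥bis P0·P3 via (2.94,11.74): [(0, 12.2679) (0, 0) (1.2318, 0) (7.961, 10.8384)]  |A|=55.508
5. ⊥bis P0·P4 via (2.025,16.23): [(0, 12.2679) (0, 0) (1.2318, 0) (7.961, 10.8384)]  |A|=55.508
6. ⊥bis P0·P5 via (2.34,6.045): [(0, 12.2679) (0, 5.9886) (5.0251, 6.1097) (7.961, 10.8384)]  |A|=36.6983
7. ⊥bis P0·P6 via (2.755,8.08): [(3.0679, 11.717) (0, 12.2679) (0, 5.9886) (2.5804, 6.0508)]  |A|=16.9276
8. ⊥bis P0·P7 via (5.525,14.785): [(3.0679, 11.717) (0, 12.2679) (0, 5.9886) (2.5804, 6.0508)]  |A|=16.9276
9. ⊥bis P0·P8 via (1.565,5.005): [(3.0679, 11.717) (0, 12.2679) (0, 5.9886) (2.5804, 6.0508)]  |A|=16.9276
10. ⊥bis P0·P9 via (5.105,10.045): [(3.0679, 11.717) (0, 12.2679) (0, 5.9886) (2.5804, 6.0508)]  |A|=16.9276
11. canonical 4-gon: [(3.0679, 11.717) (0, 12.2679) (0, 5.9886) (2.5804, 6.0508)]
12. shoelace: 16.9276

Area of P0's cell: 16.9276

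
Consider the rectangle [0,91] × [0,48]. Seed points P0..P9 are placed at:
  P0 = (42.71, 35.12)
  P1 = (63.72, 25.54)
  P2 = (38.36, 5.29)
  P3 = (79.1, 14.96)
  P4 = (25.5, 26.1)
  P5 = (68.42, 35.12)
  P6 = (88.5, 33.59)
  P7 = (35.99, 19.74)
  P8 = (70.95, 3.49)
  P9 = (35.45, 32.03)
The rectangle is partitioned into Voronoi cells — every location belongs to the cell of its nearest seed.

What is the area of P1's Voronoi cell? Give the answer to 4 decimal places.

Area of P1's cell: 382.2312

1. box [0,91]×[0,48]: [(0, 0) (91, 0) (91, 48) (0, 48)]
2. ⊥bis P1·P0 via (53.215,30.33): [(39.3853, 0) (91, 0) (91, 48) (61.272, 48)]  |A|=1952.2229
3. ⊥bis P1·P2 via (51.04,15.415): [(48.0955, 19.1025) (63.3489, 0) (91, 0) (91, 48) (61.272, 48)]  |A|=1723.3412
4. ⊥bis P1·P3 via (71.41,20.25): [(48.0955, 19.1025) (60.1961, 3.9484) (90.4994, 48) (61.272, 48)]  |A|=918.4311
5. ⊥bis P1·P4 via (44.61,25.82): [(48.0955, 19.1025) (60.1961, 3.9484) (90.4994, 48) (61.272, 48)]  |A|=918.4311
6. ⊥bis P1·P5 via (66.07,30.33): [(55.565, 35.4838) (48.0955, 19.1025) (60.1961, 3.9484) (75.247, 25.8277)]  |A|=443.6873
7. ⊥bis P1·P6 via (76.11,29.565): [(55.565, 35.4838) (48.0955, 19.1025) (60.1961, 3.9484) (75.247, 25.8277)]  |A|=443.6873
8. ⊥bis P1·P7 via (49.855,22.64): [(55.565, 35.4838) (49.809, 22.8602) (51.4819, 14.8615) (60.1961, 3.9484) (75.247, 25.8277)]  |A|=433.6916
9. ⊥bis P1·P8 via (67.335,14.515): [(55.565, 35.4838) (49.809, 22.8602) (51.4819, 14.8615) (54.9907, 10.4674) (67.5027, 14.57) (75.247, 25.8277)]  |A|=382.2312
10. ⊥bis P1·P9 via (49.585,28.785): [(55.565, 35.4838) (49.809, 22.8602) (51.4819, 14.8615) (54.9907, 10.4674) (67.5027, 14.57) (75.247, 25.8277)]  |A|=382.2312
11. canonical 6-gon: [(55.565, 35.4838) (49.809, 22.8602) (51.4819, 14.8615) (54.9907, 10.4674) (67.5027, 14.57) (75.247, 25.8277)]
12. shoelace: 382.2312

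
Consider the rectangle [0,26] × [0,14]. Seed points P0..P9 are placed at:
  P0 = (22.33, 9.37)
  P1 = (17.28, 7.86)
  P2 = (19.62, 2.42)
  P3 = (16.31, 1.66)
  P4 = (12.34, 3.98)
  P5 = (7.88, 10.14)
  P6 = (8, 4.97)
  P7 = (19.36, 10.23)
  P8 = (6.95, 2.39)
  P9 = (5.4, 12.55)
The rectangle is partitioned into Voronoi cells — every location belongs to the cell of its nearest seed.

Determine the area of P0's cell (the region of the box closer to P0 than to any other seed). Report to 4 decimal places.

Area of P0's cell: 45.6357

1. box [0,26]×[0,14]: [(0, 0) (26, 0) (26, 14) (0, 14)]
2. ⊥bis P0·P1 via (19.805,8.615): [(22.381, 0) (26, 0) (26, 14) (18.1948, 14)]  |A|=79.9694
3. ⊥bis P0·P2 via (20.975,5.895): [(20.5712, 6.0524) (26, 3.9356) (26, 14) (18.1948, 14)]  |A|=58.3346
4. ⊥bis P0·P3 via (19.32,5.515): [(20.5712, 6.0524) (26, 3.9356) (26, 14) (18.1948, 14)]  |A|=58.3346
5. ⊥bis P0·P4 via (17.335,6.675): [(20.5712, 6.0524) (26, 3.9356) (26, 14) (18.1948, 14)]  |A|=58.3346
6. ⊥bis P0·P5 via (15.105,9.755): [(20.5712, 6.0524) (26, 3.9356) (26, 14) (18.1948, 14)]  |A|=58.3346
7. ⊥bis P0·P6 via (15.165,7.17): [(20.5712, 6.0524) (26, 3.9356) (26, 14) (18.1948, 14)]  |A|=58.3346
8. ⊥bis P0·P7 via (20.845,9.8): [(20.159, 7.431) (20.5712, 6.0524) (26, 3.9356) (26, 14) (22.0612, 14)]  |A|=45.6357
9. ⊥bis P0·P8 via (14.64,5.88): [(20.159, 7.431) (20.5712, 6.0524) (26, 3.9356) (26, 14) (22.0612, 14)]  |A|=45.6357
10. ⊥bis P0·P9 via (13.865,10.96): [(20.159, 7.431) (20.5712, 6.0524) (26, 3.9356) (26, 14) (22.0612, 14)]  |A|=45.6357
11. canonical 5-gon: [(20.159, 7.431) (20.5712, 6.0524) (26, 3.9356) (26, 14) (22.0612, 14)]
12. shoelace: 45.6357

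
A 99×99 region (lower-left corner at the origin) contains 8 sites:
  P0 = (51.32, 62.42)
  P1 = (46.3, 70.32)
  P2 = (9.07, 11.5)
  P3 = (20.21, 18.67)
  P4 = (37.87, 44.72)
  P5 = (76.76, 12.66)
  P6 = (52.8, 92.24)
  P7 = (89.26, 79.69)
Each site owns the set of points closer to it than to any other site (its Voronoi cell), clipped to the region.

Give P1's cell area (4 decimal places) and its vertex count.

1. box [0,99]×[0,99]: [(0, 0) (99, 0) (99, 99) (0, 99)]
2. ⊥bis P1·P0 via (48.81,66.37): [(0, 35.354) (99, 98.2629) (99, 99) (0, 99)]  |A|=3186.9629
3. ⊥bis P1·P2 via (27.685,40.91): [(0, 58.4332) (18.1956, 46.9163) (99, 98.2629) (99, 99) (0, 99)]  |A|=2976.9935
4. ⊥bis P1·P3 via (33.255,44.495): [(0, 61.2931) (22.7421, 49.8054) (99, 98.2629) (99, 99) (0, 99)]  |A|=2892.0075
5. ⊥bis P1·P4 via (42.085,57.52): [(0, 71.3785) (37.3411, 59.0822) (99, 98.2629) (99, 99) (0, 99)]  |A|=2514.3672
6. ⊥bis P1·P5 via (61.53,41.49): [(0, 71.3785) (37.3411, 59.0822) (99, 98.2629) (99, 99) (0, 99)]  |A|=2514.3672
7. ⊥bis P1·P6 via (49.55,81.28): [(0, 95.9732) (0, 71.3785) (37.3411, 59.0822) (65.0437, 76.6856)]  |A|=1298.8527
8. ⊥bis P1·P7 via (67.78,75.005): [(0, 95.9732) (0, 71.3785) (37.3411, 59.0822) (65.0437, 76.6856)]  |A|=1298.8527
9. canonical 4-gon: [(0, 95.9732) (0, 71.3785) (37.3411, 59.0822) (65.0437, 76.6856)]
10. shoelace: 1298.8527

Area of P1's cell: 1298.8527 (4 vertices)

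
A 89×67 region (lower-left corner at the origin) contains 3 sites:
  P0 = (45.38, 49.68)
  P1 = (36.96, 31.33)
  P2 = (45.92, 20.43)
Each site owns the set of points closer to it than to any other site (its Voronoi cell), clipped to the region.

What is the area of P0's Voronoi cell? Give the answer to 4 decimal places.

Area of P0's cell: 2180.6286

1. box [0,89]×[0,67]: [(0, 0) (89, 0) (89, 67) (0, 67)]
2. ⊥bis P0·P1 via (41.17,40.505): [(0, 59.3961) (89, 18.5579) (89, 67) (0, 67)]  |A|=2494.046
3. ⊥bis P0·P2 via (45.65,35.055): [(0, 59.3961) (52.7613, 35.1863) (89, 35.8553) (89, 67) (0, 67)]  |A|=2180.6286
4. canonical 5-gon: [(0, 59.3961) (52.7613, 35.1863) (89, 35.8553) (89, 67) (0, 67)]
5. shoelace: 2180.6286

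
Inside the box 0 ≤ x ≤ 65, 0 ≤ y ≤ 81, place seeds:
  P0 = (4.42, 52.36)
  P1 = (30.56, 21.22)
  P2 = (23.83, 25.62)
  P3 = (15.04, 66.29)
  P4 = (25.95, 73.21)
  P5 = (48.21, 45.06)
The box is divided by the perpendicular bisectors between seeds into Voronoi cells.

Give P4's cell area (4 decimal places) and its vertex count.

1. box [0,65]×[0,81]: [(0, 0) (65, 0) (65, 81) (0, 81)]
2. ⊥bis P4·P0 via (15.185,62.785): [(0, 78.4652) (65, 11.3453) (65, 81) (0, 81)]  |A|=2346.1561
3. ⊥bis P4·P1 via (28.255,47.215): [(0, 78.4652) (30.1044, 47.379) (65, 50.4732) (65, 81) (0, 81)]  |A|=1663.4614
4. ⊥bis P4·P2 via (24.89,49.415): [(0, 78.4652) (28.2789, 49.264) (43.644, 48.5796) (65, 50.4732) (65, 81) (0, 81)]  |A|=1649.6042
5. ⊥bis P4·P3 via (20.495,69.75): [(33.6403, 49.0252) (43.644, 48.5796) (65, 50.4732) (65, 81) (13.3593, 81)]  |A|=1318.485
6. ⊥bis P4·P5 via (37.08,59.135): [(30.5188, 53.9466) (64.7305, 81) (13.3593, 81)]  |A|=694.8814
7. canonical 3-gon: [(30.5188, 53.9466) (64.7305, 81) (13.3593, 81)]
8. shoelace: 694.8814

Area of P4's cell: 694.8814 (3 vertices)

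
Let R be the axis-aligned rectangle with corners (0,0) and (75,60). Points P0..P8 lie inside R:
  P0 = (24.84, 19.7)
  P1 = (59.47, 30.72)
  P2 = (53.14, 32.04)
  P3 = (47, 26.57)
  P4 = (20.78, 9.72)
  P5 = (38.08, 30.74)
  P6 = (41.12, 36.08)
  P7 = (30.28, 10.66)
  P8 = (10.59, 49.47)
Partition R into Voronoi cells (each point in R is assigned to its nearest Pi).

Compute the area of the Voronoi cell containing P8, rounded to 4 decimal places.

1. box [0,75]×[0,60]: [(0, 0) (75, 0) (75, 60) (0, 60)]
2. ⊥bis P8·P0 via (17.715,34.585): [(0, 26.1054) (70.8101, 60) (0, 60)]  |A|=1200.0405
3. ⊥bis P8·P1 via (35.03,40.095): [(0, 26.1054) (36.3354, 43.498) (42.6654, 60) (0, 60)]  |A|=967.8191
4. ⊥bis P8·P2 via (31.865,40.755): [(0, 26.1054) (32.1723, 41.5053) (39.7484, 60) (0, 60)]  |A|=912.8028
5. ⊥bis P8·P3 via (28.795,38.02): [(0, 26.1054) (30.4765, 40.6936) (34.3862, 46.9098) (39.7484, 60) (0, 60)]  |A|=909.1188
6. ⊥bis P8·P4 via (15.685,29.595): [(0, 26.1054) (30.4765, 40.6936) (34.3862, 46.9098) (39.7484, 60) (0, 60)]  |A|=909.1188
7. ⊥bis P8·P5 via (24.335,40.105): [(0, 26.1054) (21.9577, 36.6159) (37.8902, 60) (0, 60)]  |A|=815.1396
8. ⊥bis P8·P6 via (25.855,42.775): [(0, 26.1054) (21.9577, 36.6159) (25.3145, 41.5426) (33.4096, 60) (0, 60)]  |A|=773.7894
9. ⊥bis P8·P7 via (20.435,30.065): [(0, 26.1054) (21.9577, 36.6159) (25.3145, 41.5426) (33.4096, 60) (0, 60)]  |A|=773.7894
10. canonical 5-gon: [(0, 26.1054) (21.9577, 36.6159) (25.3145, 41.5426) (33.4096, 60) (0, 60)]
11. shoelace: 773.7894

Area of P8's cell: 773.7894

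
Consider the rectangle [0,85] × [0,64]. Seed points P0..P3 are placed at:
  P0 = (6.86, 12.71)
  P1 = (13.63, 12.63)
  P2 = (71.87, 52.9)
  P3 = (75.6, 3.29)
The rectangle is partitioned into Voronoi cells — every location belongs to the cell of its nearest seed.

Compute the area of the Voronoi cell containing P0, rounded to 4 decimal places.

Area of P0's cell: 670.2988

1. box [0,85]×[0,64]: [(0, 0) (85, 0) (85, 64) (0, 64)]
2. ⊥bis P0·P1 via (10.245,12.67): [(0, 0) (10.0953, 0) (10.8516, 64) (0, 64)]  |A|=670.2988
3. ⊥bis P0·P2 via (39.365,32.805): [(0, 0) (10.0953, 0) (10.8516, 64) (0, 64)]  |A|=670.2988
4. ⊥bis P0·P3 via (41.23,8): [(0, 0) (10.0953, 0) (10.8516, 64) (0, 64)]  |A|=670.2988
5. canonical 4-gon: [(0, 0) (10.0953, 0) (10.8516, 64) (0, 64)]
6. shoelace: 670.2988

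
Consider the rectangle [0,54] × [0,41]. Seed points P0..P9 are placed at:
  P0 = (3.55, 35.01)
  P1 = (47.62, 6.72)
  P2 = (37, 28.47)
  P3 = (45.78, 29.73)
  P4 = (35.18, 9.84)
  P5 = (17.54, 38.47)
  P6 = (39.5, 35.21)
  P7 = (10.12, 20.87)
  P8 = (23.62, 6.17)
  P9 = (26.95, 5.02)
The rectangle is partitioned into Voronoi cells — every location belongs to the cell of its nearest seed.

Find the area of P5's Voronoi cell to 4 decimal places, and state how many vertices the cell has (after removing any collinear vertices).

Area of P5's cell: 213.2394 (5 vertices)

1. box [0,54]×[0,41]: [(0, 0) (54, 0) (54, 41) (0, 41)]
2. ⊥bis P5·P0 via (10.545,36.74): [(19.6315, 0) (54, 0) (54, 41) (9.4914, 41)]  |A|=1616.9798
3. ⊥bis P5·P1 via (32.58,22.595): [(17.5622, 8.3671) (52.0068, 41) (9.4914, 41)]  |A|=693.7007
4. ⊥bis P5·P2 via (27.27,33.47): [(16.5251, 12.5604) (31.1395, 41) (9.4914, 41)]  |A|=307.831
5. ⊥bis P5·P3 via (31.66,34.1): [(16.5251, 12.5604) (31.1395, 41) (9.4914, 41)]  |A|=307.831
6. ⊥bis P5·P4 via (26.36,24.155): [(15.3372, 17.3634) (20.6871, 20.6597) (31.1395, 41) (9.4914, 41)]  |A|=293.0253
7. ⊥bis P5·P6 via (28.52,36.84): [(15.3372, 17.3634) (20.6871, 20.6597) (28.3243, 35.5216) (29.1376, 41) (9.4914, 41)]  |A|=287.5416
8. ⊥bis P5·P7 via (13.83,29.67): [(12.1147, 30.3932) (23.2718, 25.6894) (28.3243, 35.5216) (29.1376, 41) (9.4914, 41)]  |A|=213.2394
9. ⊥bis P5·P8 via (20.58,22.32): [(12.1147, 30.3932) (23.2718, 25.6894) (28.3243, 35.5216) (29.1376, 41) (9.4914, 41)]  |A|=213.2394
10. ⊥bis P5·P9 via (22.245,21.745): [(12.1147, 30.3932) (23.2718, 25.6894) (28.3243, 35.5216) (29.1376, 41) (9.4914, 41)]  |A|=213.2394
11. canonical 5-gon: [(12.1147, 30.3932) (23.2718, 25.6894) (28.3243, 35.5216) (29.1376, 41) (9.4914, 41)]
12. shoelace: 213.2394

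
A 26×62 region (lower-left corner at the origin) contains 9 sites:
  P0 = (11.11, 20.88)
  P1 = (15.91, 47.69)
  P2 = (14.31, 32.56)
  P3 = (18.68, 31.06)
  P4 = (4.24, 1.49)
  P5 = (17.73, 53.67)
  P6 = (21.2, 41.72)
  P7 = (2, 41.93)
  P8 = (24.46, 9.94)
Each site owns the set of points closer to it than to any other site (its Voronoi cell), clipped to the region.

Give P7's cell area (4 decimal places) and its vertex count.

1. box [0,26]×[0,62]: [(0, 0) (26, 0) (26, 62) (0, 62)]
2. ⊥bis P7·P0 via (6.555,31.405): [(0, 28.5681) (26, 39.8204) (26, 62) (0, 62)]  |A|=722.9492
3. ⊥bis P7·P1 via (8.955,44.81): [(0, 28.5681) (13.2976, 34.323) (1.8368, 62) (0, 62)]  |A|=247.6993
4. ⊥bis P7·P2 via (8.155,37.245): [(0, 28.5681) (2.3121, 29.5687) (10.702, 40.5911) (1.8368, 62) (0, 62)]  |A|=207.1001
5. ⊥bis P7·P3 via (10.34,36.495): [(0, 28.5681) (2.3121, 29.5687) (10.702, 40.5911) (1.8368, 62) (0, 62)]  |A|=207.1001
6. ⊥bis P7·P4 via (3.12,21.71): [(0, 28.5681) (2.3121, 29.5687) (10.702, 40.5911) (1.8368, 62) (0, 62)]  |A|=207.1001
7. ⊥bis P7·P5 via (9.865,47.8): [(0, 61.0178) (0, 28.5681) (2.3121, 29.5687) (10.702, 40.5911) (5.0396, 54.2653)]  |A|=197.5216
8. ⊥bis P7·P6 via (11.6,41.825): [(0, 61.0178) (0, 28.5681) (2.3121, 29.5687) (10.702, 40.5911) (5.0396, 54.2653)]  |A|=197.5216
9. ⊥bis P7·P8 via (13.23,25.935): [(0, 61.0178) (0, 28.5681) (2.3121, 29.5687) (10.702, 40.5911) (5.0396, 54.2653)]  |A|=197.5216
10. canonical 5-gon: [(0, 61.0178) (0, 28.5681) (2.3121, 29.5687) (10.702, 40.5911) (5.0396, 54.2653)]
11. shoelace: 197.5216

Area of P7's cell: 197.5216 (5 vertices)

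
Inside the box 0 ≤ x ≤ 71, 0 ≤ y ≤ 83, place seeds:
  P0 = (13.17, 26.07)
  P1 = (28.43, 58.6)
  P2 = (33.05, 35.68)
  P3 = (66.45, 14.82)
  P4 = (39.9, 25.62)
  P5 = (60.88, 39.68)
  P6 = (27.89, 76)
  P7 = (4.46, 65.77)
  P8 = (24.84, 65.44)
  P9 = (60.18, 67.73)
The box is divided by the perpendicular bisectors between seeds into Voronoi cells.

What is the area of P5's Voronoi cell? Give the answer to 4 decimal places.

Area of P5's cell: 614.6448

1. box [0,71]×[0,83]: [(0, 0) (71, 0) (71, 83) (0, 83)]
2. ⊥bis P5·P0 via (37.025,32.875): [(46.4031, 0) (71, 0) (71, 83) (22.7261, 83)]  |A|=3024.1392
3. ⊥bis P5·P1 via (44.655,49.14): [(36.4161, 35.0094) (46.4031, 0) (71, 0) (71, 83) (64.3971, 83)]  |A|=2024.2304
4. ⊥bis P5·P2 via (46.965,37.68): [(45.1868, 50.052) (52.3807, 0) (71, 0) (71, 83) (64.3971, 83)]  |A|=1645.9912
5. ⊥bis P5·P3 via (63.665,27.25): [(45.1868, 50.052) (48.9383, 23.9504) (71, 28.8934) (71, 83) (64.3971, 83)]  |A|=1104.303
6. ⊥bis P5·P4 via (50.39,32.65): [(45.1868, 50.052) (46.9502, 37.7827) (55.2695, 25.3689) (71, 28.8934) (71, 83) (64.3971, 83)]  |A|=1059.1058
7. ⊥bis P5·P6 via (44.385,57.84): [(55.7423, 68.156) (45.1868, 50.052) (46.9502, 37.7827) (55.2695, 25.3689) (71, 28.8934) (71, 82.0148)]  |A|=1002.5832
8. ⊥bis P5·P7 via (32.67,52.725): [(55.7423, 68.156) (45.1868, 50.052) (46.9502, 37.7827) (55.2695, 25.3689) (71, 28.8934) (71, 82.0148)]  |A|=1002.5832
9. ⊥bis P5·P8 via (42.86,52.56): [(55.7423, 68.156) (45.1868, 50.052) (46.9502, 37.7827) (55.2695, 25.3689) (71, 28.8934) (71, 82.0148)]  |A|=1002.5832
10. ⊥bis P5·P9 via (60.53,53.705): [(47.1215, 53.3704) (45.1868, 50.052) (46.9502, 37.7827) (55.2695, 25.3689) (71, 28.8934) (71, 53.9663)]  |A|=614.6448
11. canonical 6-gon: [(47.1215, 53.3704) (45.1868, 50.052) (46.9502, 37.7827) (55.2695, 25.3689) (71, 28.8934) (71, 53.9663)]
12. shoelace: 614.6448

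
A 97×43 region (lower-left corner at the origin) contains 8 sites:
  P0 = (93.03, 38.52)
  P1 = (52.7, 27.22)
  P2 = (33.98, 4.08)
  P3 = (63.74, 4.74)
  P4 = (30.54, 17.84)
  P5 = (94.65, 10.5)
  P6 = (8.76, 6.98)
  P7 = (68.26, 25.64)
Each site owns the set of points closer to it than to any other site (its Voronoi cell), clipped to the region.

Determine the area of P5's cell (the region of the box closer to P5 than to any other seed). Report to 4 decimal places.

Area of P5's cell: 401.0996

1. box [0,97]×[0,43]: [(0, 0) (97, 0) (97, 43) (0, 43)]
2. ⊥bis P5·P0 via (93.84,24.51): [(0, 19.0846) (0, 0) (97, 0) (97, 24.6927)]  |A|=2123.1971
3. ⊥bis P5·P1 via (73.675,18.86): [(75.5044, 23.4499) (66.158, 0) (97, 0) (97, 24.6927)]  |A|=627.0136
4. ⊥bis P5·P2 via (64.315,7.29): [(75.5044, 23.4499) (66.158, 0) (97, 0) (97, 24.6927)]  |A|=627.0136
5. ⊥bis P5·P3 via (79.195,7.62): [(76.2372, 23.4923) (80.615, 0) (97, 0) (97, 24.6927)]  |A|=448.8052
6. ⊥bis P5·P4 via (62.595,14.17): [(76.2372, 23.4923) (80.615, 0) (97, 0) (97, 24.6927)]  |A|=448.8052
7. ⊥bis P5·P6 via (51.705,8.74): [(76.2372, 23.4923) (80.615, 0) (97, 0) (97, 24.6927)]  |A|=448.8052
8. ⊥bis P5·P7 via (81.455,18.07): [(84.8515, 23.9903) (78.2792, 12.5344) (80.615, 0) (97, 0) (97, 24.6927)]  |A|=401.0996
9. canonical 5-gon: [(84.8515, 23.9903) (78.2792, 12.5344) (80.615, 0) (97, 0) (97, 24.6927)]
10. shoelace: 401.0996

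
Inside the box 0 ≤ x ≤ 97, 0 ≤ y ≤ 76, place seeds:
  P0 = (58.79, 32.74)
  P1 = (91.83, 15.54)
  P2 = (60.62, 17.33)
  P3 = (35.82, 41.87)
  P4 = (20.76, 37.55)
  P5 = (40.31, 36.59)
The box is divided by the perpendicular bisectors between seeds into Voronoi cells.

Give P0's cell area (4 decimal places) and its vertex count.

1. box [0,97]×[0,76]: [(0, 0) (97, 0) (97, 76) (0, 76)]
2. ⊥bis P0·P1 via (75.31,24.14): [(0, 0) (62.7432, 0) (97, 65.805) (97, 76) (0, 76)]  |A|=6244.8651
3. ⊥bis P0·P2 via (59.705,25.035): [(0, 17.9448) (76.8349, 27.0692) (97, 65.805) (97, 76) (0, 76)]  |A|=4706.2668
4. ⊥bis P0·P3 via (47.305,37.305): [(41.5721, 22.8816) (76.8349, 27.0692) (97, 65.805) (97, 76) (62.6853, 76)]  |A|=1834.659
5. ⊥bis P0·P4 via (39.775,35.145): [(41.5721, 22.8816) (76.8349, 27.0692) (97, 65.805) (97, 76) (62.6853, 76)]  |A|=1834.659
6. ⊥bis P0·P5 via (49.55,34.665): [(53.1786, 52.0823) (47.2352, 23.5542) (76.8349, 27.0692) (97, 65.805) (97, 76) (62.6853, 76)]  |A|=1755.8778
7. canonical 6-gon: [(53.1786, 52.0823) (47.2352, 23.5542) (76.8349, 27.0692) (97, 65.805) (97, 76) (62.6853, 76)]
8. shoelace: 1755.8778

Area of P0's cell: 1755.8778 (6 vertices)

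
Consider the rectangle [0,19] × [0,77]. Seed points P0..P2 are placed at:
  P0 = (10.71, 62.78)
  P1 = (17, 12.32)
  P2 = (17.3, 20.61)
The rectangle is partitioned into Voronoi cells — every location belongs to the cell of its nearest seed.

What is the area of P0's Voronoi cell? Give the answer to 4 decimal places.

Area of P0's cell: 684.1711

1. box [0,19]×[0,77]: [(0, 0) (19, 0) (19, 77) (0, 77)]
2. ⊥bis P0·P1 via (13.855,37.55): [(0, 35.8229) (19, 38.1913) (19, 77) (0, 77)]  |A|=759.8644
3. ⊥bis P0·P2 via (14.005,41.695): [(0, 39.5064) (19, 42.4756) (19, 77) (0, 77)]  |A|=684.1711
4. canonical 4-gon: [(0, 39.5064) (19, 42.4756) (19, 77) (0, 77)]
5. shoelace: 684.1711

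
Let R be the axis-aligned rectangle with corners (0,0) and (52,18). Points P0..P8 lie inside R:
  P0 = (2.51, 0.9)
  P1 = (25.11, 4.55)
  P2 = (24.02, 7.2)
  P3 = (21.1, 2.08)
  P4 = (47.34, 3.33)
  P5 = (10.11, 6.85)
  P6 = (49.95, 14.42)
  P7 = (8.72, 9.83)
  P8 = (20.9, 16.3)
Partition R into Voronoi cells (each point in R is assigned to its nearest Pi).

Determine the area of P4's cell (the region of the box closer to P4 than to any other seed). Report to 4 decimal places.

1. box [0,52]×[0,18]: [(0, 0) (52, 0) (52, 18) (0, 18)]
2. ⊥bis P4·P0 via (24.925,2.115): [(25.0396, 0) (52, 0) (52, 18) (24.064, 18)]  |A|=494.0676
3. ⊥bis P4·P1 via (36.225,3.94): [(36.0088, 0) (52, 0) (52, 18) (36.9966, 18)]  |A|=278.9515
4. ⊥bis P4·P2 via (35.68,5.265): [(36.6029, 10.8265) (36.0088, 0) (52, 0) (52, 18) (37.7934, 18)]  |A|=276.0936
5. ⊥bis P4·P3 via (34.22,2.705): [(36.6029, 10.8265) (36.0088, 0) (52, 0) (52, 18) (37.7934, 18)]  |A|=276.0936
6. ⊥bis P4·P5 via (28.725,5.09): [(36.6029, 10.8265) (36.0088, 0) (52, 0) (52, 18) (37.7934, 18)]  |A|=276.0936
7. ⊥bis P4·P6 via (48.645,8.875): [(36.7439, 11.6759) (36.6029, 10.8265) (36.0088, 0) (52, 0) (52, 8.0854)]  |A|=155.5426
8. ⊥bis P4·P7 via (28.03,6.58): [(36.7439, 11.6759) (36.6029, 10.8265) (36.0088, 0) (52, 0) (52, 8.0854)]  |A|=155.5426
9. ⊥bis P4·P8 via (34.12,9.815): [(36.7439, 11.6759) (36.6029, 10.8265) (36.0088, 0) (52, 0) (52, 8.0854)]  |A|=155.5426
10. canonical 5-gon: [(36.7439, 11.6759) (36.6029, 10.8265) (36.0088, 0) (52, 0) (52, 8.0854)]
11. shoelace: 155.5426

Area of P4's cell: 155.5426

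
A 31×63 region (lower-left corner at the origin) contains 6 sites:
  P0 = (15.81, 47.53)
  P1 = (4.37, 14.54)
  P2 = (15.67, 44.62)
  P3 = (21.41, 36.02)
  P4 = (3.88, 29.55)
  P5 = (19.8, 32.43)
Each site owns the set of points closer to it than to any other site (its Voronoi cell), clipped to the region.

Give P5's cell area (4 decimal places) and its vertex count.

1. box [0,31]×[0,63]: [(0, 0) (31, 0) (31, 63) (0, 63)]
2. ⊥bis P5·P0 via (17.805,39.98): [(0, 35.2752) (0, 0) (31, 0) (31, 43.4666)]  |A|=1220.4988
3. ⊥bis P5·P1 via (12.085,23.485): [(0, 35.2752) (0, 33.9082) (31, 7.1709) (31, 43.4666)]  |A|=583.7717
4. ⊥bis P5·P2 via (17.735,38.525): [(1.1587, 32.9089) (31, 7.1709) (31, 43.0192)]  |A|=534.8803
5. ⊥bis P5·P3 via (20.605,34.225): [(13.908, 37.2284) (1.1587, 32.9089) (31, 7.1709) (31, 29.5632)]  |A|=419.8849
6. ⊥bis P5·P4 via (11.84,30.99): [(13.908, 37.2284) (10.896, 36.2079) (13.4034, 22.3479) (31, 7.1709) (31, 29.5632)]  |A|=348.2685
7. canonical 5-gon: [(13.908, 37.2284) (10.896, 36.2079) (13.4034, 22.3479) (31, 7.1709) (31, 29.5632)]
8. shoelace: 348.2685

Area of P5's cell: 348.2685 (5 vertices)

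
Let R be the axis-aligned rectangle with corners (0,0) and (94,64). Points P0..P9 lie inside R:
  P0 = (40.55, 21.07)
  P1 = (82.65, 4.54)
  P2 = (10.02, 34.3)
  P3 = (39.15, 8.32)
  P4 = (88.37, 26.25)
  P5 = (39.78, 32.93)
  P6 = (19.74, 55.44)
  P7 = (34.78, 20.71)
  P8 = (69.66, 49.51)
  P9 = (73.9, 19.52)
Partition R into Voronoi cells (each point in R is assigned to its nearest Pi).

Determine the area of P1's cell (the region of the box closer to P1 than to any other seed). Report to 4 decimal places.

1. box [0,94]×[0,64]: [(0, 0) (94, 0) (94, 64) (0, 64)]
2. ⊥bis P1·P0 via (61.6,12.805): [(56.5723, 0) (94, 0) (94, 64) (81.701, 64)]  |A|=1591.2538
3. ⊥bis P1·P2 via (46.335,19.42): [(56.5723, 0) (94, 0) (94, 64) (81.701, 64)]  |A|=1591.2538
4. ⊥bis P1·P3 via (60.9,6.43): [(61.4125, 12.3274) (60.3413, 0) (94, 0) (94, 64) (81.701, 64)]  |A|=1568.0231
5. ⊥bis P1·P4 via (85.51,15.395): [(64.7632, 20.8612) (61.4125, 12.3274) (60.3413, 0) (94, 0) (94, 13.1581)]  |A|=559.5141
6. ⊥bis P1·P5 via (61.215,18.735): [(64.7632, 20.8612) (61.4125, 12.3274) (60.3413, 0) (94, 0) (94, 13.1581)]  |A|=559.5141
7. ⊥bis P1·P6 via (51.195,29.99): [(64.7632, 20.8612) (61.4125, 12.3274) (60.3413, 0) (94, 0) (94, 13.1581)]  |A|=559.5141
8. ⊥bis P1·P7 via (58.715,12.625): [(64.7632, 20.8612) (61.4125, 12.3274) (60.3413, 0) (94, 0) (94, 13.1581)]  |A|=559.5141
9. ⊥bis P1·P8 via (76.155,27.025): [(64.7632, 20.8612) (61.4125, 12.3274) (60.3413, 0) (94, 0) (94, 13.1581)]  |A|=559.5141
10. ⊥bis P1·P9 via (78.275,12.03): [(84.4941, 15.6627) (60.4836, 1.6378) (60.3413, 0) (94, 0) (94, 13.1581)]  |A|=344.7969
11. canonical 5-gon: [(84.4941, 15.6627) (60.4836, 1.6378) (60.3413, 0) (94, 0) (94, 13.1581)]
12. shoelace: 344.7969

Area of P1's cell: 344.7969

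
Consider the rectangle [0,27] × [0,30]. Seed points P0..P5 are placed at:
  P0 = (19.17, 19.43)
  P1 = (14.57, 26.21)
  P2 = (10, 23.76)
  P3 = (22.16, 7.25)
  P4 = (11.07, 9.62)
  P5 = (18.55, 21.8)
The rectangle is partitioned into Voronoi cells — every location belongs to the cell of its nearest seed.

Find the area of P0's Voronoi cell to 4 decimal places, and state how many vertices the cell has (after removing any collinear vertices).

1. box [0,27]×[0,30]: [(0, 0) (27, 0) (27, 30) (0, 30)]
2. ⊥bis P0·P1 via (16.87,22.82): [(0, 11.3743) (0, 0) (27, 0) (27, 29.6929)]  |A|=554.4064
3. ⊥bis P0·P2 via (14.585,21.595): [(14.359, 21.1164) (4.388, 0) (27, 0) (27, 29.6929)]  |A|=426.4153
4. ⊥bis P0·P3 via (20.665,13.34): [(14.359, 21.1164) (9.3788, 10.5694) (27, 14.8951) (27, 29.6929)]  |A|=175.6825
5. ⊥bis P0·P4 via (15.12,14.525): [(14.359, 21.1164) (12.3331, 16.8261) (17.497, 12.5623) (27, 14.8951) (27, 29.6929)]  |A|=153.2299
6. ⊥bis P0·P5 via (18.86,20.615): [(13.4545, 19.2009) (12.3331, 16.8261) (17.497, 12.5623) (27, 14.8951) (27, 22.7445)]  |A|=97.9421
7. canonical 5-gon: [(13.4545, 19.2009) (12.3331, 16.8261) (17.497, 12.5623) (27, 14.8951) (27, 22.7445)]
8. shoelace: 97.9421

Area of P0's cell: 97.9421 (5 vertices)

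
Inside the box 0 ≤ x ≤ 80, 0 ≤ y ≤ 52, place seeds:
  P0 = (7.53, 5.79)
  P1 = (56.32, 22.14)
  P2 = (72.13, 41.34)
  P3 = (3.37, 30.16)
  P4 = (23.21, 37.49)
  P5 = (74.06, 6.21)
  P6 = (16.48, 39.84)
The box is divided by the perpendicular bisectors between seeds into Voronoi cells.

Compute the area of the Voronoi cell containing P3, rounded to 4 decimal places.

1. box [0,80]×[0,52]: [(0, 0) (80, 0) (80, 52) (0, 52)]
2. ⊥bis P3·P0 via (5.45,17.975): [(0, 17.0447) (80, 30.7008) (80, 52) (0, 52)]  |A|=2250.1805
3. ⊥bis P3·P1 via (29.845,26.15): [(0, 17.0447) (29.2214, 22.0328) (33.7603, 52) (0, 52)]  |A|=1016.5728
4. ⊥bis P3·P2 via (37.75,35.75): [(0, 17.0447) (29.2214, 22.0328) (33.7603, 52) (0, 52)]  |A|=1016.5728
5. ⊥bis P3·P4 via (13.29,33.825): [(0, 17.0447) (18.3334, 20.1742) (6.5751, 52) (0, 52)]  |A|=425.0539
6. ⊥bis P3·P5 via (38.715,18.185): [(0, 17.0447) (18.3334, 20.1742) (6.5751, 52) (0, 52)]  |A|=425.0539
7. ⊥bis P3·P6 via (9.925,35): [(0, 48.4418) (0, 17.0447) (18.3334, 20.1742) (15.7911, 27.0553)]  |A|=314.9526
8. canonical 4-gon: [(0, 48.4418) (0, 17.0447) (18.3334, 20.1742) (15.7911, 27.0553)]
9. shoelace: 314.9526

Area of P3's cell: 314.9526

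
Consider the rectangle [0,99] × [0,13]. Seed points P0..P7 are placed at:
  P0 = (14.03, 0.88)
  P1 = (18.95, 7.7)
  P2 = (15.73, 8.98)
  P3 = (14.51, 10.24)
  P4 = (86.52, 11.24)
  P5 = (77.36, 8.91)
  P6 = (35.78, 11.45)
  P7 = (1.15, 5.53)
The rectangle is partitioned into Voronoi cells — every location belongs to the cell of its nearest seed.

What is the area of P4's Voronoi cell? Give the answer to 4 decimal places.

1. box [0,99]×[0,13]: [(0, 0) (99, 0) (99, 13) (0, 13)]
2. ⊥bis P4·P0 via (50.275,6.06): [(51.1411, 0) (99, 0) (99, 13) (49.2832, 13)]  |A|=634.2425
3. ⊥bis P4·P1 via (52.735,9.47): [(53.2311, 0) (99, 0) (99, 13) (52.5501, 13)]  |A|=599.4222
4. ⊥bis P4·P2 via (51.125,10.11): [(53.2311, 0) (99, 0) (99, 13) (52.5501, 13)]  |A|=599.4222
5. ⊥bis P4·P3 via (50.515,10.74): [(53.2311, 0) (99, 0) (99, 13) (52.5501, 13)]  |A|=599.4222
6. ⊥bis P4·P5 via (81.94,10.075): [(84.5027, 0) (99, 0) (99, 13) (81.196, 13)]  |A|=209.9583
7. ⊥bis P4·P6 via (61.15,11.345): [(84.5027, 0) (99, 0) (99, 13) (81.196, 13)]  |A|=209.9583
8. ⊥bis P4·P7 via (43.835,8.385): [(84.5027, 0) (99, 0) (99, 13) (81.196, 13)]  |A|=209.9583
9. canonical 4-gon: [(84.5027, 0) (99, 0) (99, 13) (81.196, 13)]
10. shoelace: 209.9583

Area of P4's cell: 209.9583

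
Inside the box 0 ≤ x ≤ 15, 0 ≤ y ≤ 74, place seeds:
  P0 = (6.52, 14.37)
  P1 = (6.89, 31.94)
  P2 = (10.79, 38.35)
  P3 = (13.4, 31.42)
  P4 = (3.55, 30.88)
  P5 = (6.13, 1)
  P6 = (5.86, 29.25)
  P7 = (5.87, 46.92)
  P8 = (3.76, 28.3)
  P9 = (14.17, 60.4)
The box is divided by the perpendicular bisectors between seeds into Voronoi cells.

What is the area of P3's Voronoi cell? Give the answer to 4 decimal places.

1. box [0,15]×[0,74]: [(0, 0) (15, 0) (15, 74) (0, 74)]
2. ⊥bis P3·P0 via (9.96,22.895): [(0, 26.914) (15, 20.8613) (15, 74) (0, 74)]  |A|=751.6851
3. ⊥bis P3·P1 via (10.145,31.68): [(9.4594, 23.097) (15, 20.8613) (15, 74) (13.5254, 74)]  |A|=184.7407
4. ⊥bis P3·P2 via (12.095,34.885): [(10.3485, 34.2272) (9.4594, 23.097) (15, 20.8613) (15, 35.9791)]  |A|=66.9884
5. ⊥bis P3·P4 via (8.475,31.15): [(10.3485, 34.2272) (9.4594, 23.097) (15, 20.8613) (15, 35.9791)]  |A|=66.9884
6. ⊥bis P3·P5 via (9.765,16.21): [(10.3485, 34.2272) (9.4594, 23.097) (15, 20.8613) (15, 35.9791)]  |A|=66.9884
7. ⊥bis P3·P6 via (9.63,30.335): [(10.3485, 34.2272) (9.949, 29.2265) (12.0092, 22.0681) (15, 20.8613) (15, 35.9791)]  |A|=58.922
8. ⊥bis P3·P7 via (9.635,39.17): [(10.3485, 34.2272) (9.949, 29.2265) (12.0092, 22.0681) (15, 20.8613) (15, 35.9791)]  |A|=58.922
9. ⊥bis P3·P8 via (8.58,29.86): [(10.3485, 34.2272) (9.949, 29.2265) (12.0092, 22.0681) (15, 20.8613) (15, 35.9791)]  |A|=58.922
10. ⊥bis P3·P9 via (13.785,45.91): [(10.3485, 34.2272) (9.949, 29.2265) (12.0092, 22.0681) (15, 20.8613) (15, 35.9791)]  |A|=58.922
11. canonical 5-gon: [(10.3485, 34.2272) (9.949, 29.2265) (12.0092, 22.0681) (15, 20.8613) (15, 35.9791)]
12. shoelace: 58.922

Area of P3's cell: 58.9220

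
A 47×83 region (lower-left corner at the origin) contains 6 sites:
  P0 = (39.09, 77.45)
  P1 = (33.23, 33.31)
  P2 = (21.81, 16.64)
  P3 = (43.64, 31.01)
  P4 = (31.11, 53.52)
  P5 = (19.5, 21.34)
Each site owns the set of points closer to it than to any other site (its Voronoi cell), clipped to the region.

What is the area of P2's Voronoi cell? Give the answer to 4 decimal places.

Area of P2's cell: 728.9844

1. box [0,47]×[0,83]: [(0, 0) (47, 0) (47, 83) (0, 83)]
2. ⊥bis P2·P0 via (30.45,47.045): [(0, 55.6978) (0, 0) (47, 0) (47, 42.3421)]  |A|=2303.9371
3. ⊥bis P2·P1 via (27.52,24.975): [(0, 43.8279) (0, 0) (47, 0) (47, 11.63)]  |A|=1303.2608
4. ⊥bis P2·P3 via (32.725,23.825): [(35.6213, 19.4251) (0, 43.8279) (0, 0) (47, 0) (47, 2.1393)]  |A|=1249.2653
5. ⊥bis P2·P4 via (26.46,35.08): [(35.6213, 19.4251) (4.7946, 40.5434) (0, 41.7524) (0, 0) (47, 0) (47, 2.1393)]  |A|=1244.2896
6. ⊥bis P2·P5 via (20.655,18.99): [(35.6213, 19.4251) (29.7391, 23.4548) (0, 8.8383) (0, 0) (47, 0) (47, 2.1393)]  |A|=728.9844
7. canonical 6-gon: [(35.6213, 19.4251) (29.7391, 23.4548) (0, 8.8383) (0, 0) (47, 0) (47, 2.1393)]
8. shoelace: 728.9844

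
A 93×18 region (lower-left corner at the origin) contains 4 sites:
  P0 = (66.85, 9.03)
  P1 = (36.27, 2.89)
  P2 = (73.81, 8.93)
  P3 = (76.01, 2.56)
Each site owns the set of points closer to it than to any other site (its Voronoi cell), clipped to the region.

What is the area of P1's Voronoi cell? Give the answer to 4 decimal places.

Area of P1's cell: 917.0931

1. box [0,93]×[0,18]: [(0, 0) (93, 0) (93, 18) (0, 18)]
2. ⊥bis P1·P0 via (51.56,5.96): [(0, 0) (52.7567, 0) (49.1426, 18) (0, 18)]  |A|=917.0931
3. ⊥bis P1·P2 via (55.04,5.91): [(0, 0) (52.7567, 0) (49.1426, 18) (0, 18)]  |A|=917.0931
4. ⊥bis P1·P3 via (56.14,2.725): [(0, 0) (52.7567, 0) (49.1426, 18) (0, 18)]  |A|=917.0931
5. canonical 4-gon: [(0, 0) (52.7567, 0) (49.1426, 18) (0, 18)]
6. shoelace: 917.0931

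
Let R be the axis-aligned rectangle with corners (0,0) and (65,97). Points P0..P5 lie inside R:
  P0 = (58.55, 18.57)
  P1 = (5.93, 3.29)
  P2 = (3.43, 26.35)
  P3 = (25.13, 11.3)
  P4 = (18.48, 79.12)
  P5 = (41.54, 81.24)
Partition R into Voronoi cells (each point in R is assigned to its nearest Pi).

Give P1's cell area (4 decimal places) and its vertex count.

1. box [0,65]×[0,97]: [(0, 0) (65, 0) (65, 97) (0, 97)]
2. ⊥bis P1·P0 via (32.24,10.93): [(0, 0) (35.4139, 0) (7.2467, 97) (0, 97)]  |A|=2069.0369
3. ⊥bis P1·P2 via (4.68,14.82): [(0, 14.3126) (0, 0) (35.4139, 0) (30.3037, 17.5979)]  |A|=528.4689
4. ⊥bis P1·P3 via (15.53,7.295): [(12.057, 15.6198) (0, 14.3126) (0, 0) (18.5734, 0)]  |A|=231.3397
5. ⊥bis P1·P4 via (12.205,41.205): [(12.057, 15.6198) (0, 14.3126) (0, 0) (18.5734, 0)]  |A|=231.3397
6. ⊥bis P1·P5 via (23.735,42.265): [(12.057, 15.6198) (0, 14.3126) (0, 0) (18.5734, 0)]  |A|=231.3397
7. canonical 4-gon: [(12.057, 15.6198) (0, 14.3126) (0, 0) (18.5734, 0)]
8. shoelace: 231.3397

Area of P1's cell: 231.3397 (4 vertices)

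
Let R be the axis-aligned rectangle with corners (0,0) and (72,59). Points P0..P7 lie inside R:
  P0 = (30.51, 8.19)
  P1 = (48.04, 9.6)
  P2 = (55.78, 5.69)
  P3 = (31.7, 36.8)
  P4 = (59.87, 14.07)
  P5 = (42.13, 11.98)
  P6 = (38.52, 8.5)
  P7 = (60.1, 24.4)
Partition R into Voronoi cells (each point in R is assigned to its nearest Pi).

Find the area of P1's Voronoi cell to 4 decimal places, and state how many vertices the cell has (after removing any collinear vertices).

1. box [0,72]×[0,59]: [(0, 0) (72, 0) (72, 59) (0, 59)]
2. ⊥bis P1·P0 via (39.275,8.895): [(39.9905, 0) (72, 0) (72, 59) (35.2449, 59)]  |A|=2028.5577
3. ⊥bis P1·P2 via (51.91,7.645): [(39.9905, 0) (48.048, 0) (72, 47.414) (72, 59) (35.2449, 59)]  |A|=1460.728
4. ⊥bis P1·P3 via (39.87,23.2): [(38.2049, 22.1997) (39.9905, 0) (48.048, 0) (68.4373, 40.3614)]  |A|=514.3962
5. ⊥bis P1·P4 via (53.955,11.835): [(47.8494, 27.9935) (38.2049, 22.1997) (39.9905, 0) (48.048, 0) (53.9857, 11.7539)]  |A|=309.2807
6. ⊥bis P1·P5 via (45.085,10.79): [(49.8649, 22.6595) (40.7398, 0) (48.048, 0) (53.9857, 11.7539)]  |A|=139.3944
7. ⊥bis P1·P6 via (43.28,9.05): [(49.8649, 22.6595) (43.5262, 6.9192) (44.3257, 0) (48.048, 0) (53.9857, 11.7539)]  |A|=126.9886
8. ⊥bis P1·P7 via (54.07,17): [(51.084, 19.4332) (49.1879, 20.9783) (43.5262, 6.9192) (44.3257, 0) (48.048, 0) (53.9857, 11.7539)]  |A|=124.8716
9. canonical 6-gon: [(51.084, 19.4332) (49.1879, 20.9783) (43.5262, 6.9192) (44.3257, 0) (48.048, 0) (53.9857, 11.7539)]
10. shoelace: 124.8716

Area of P1's cell: 124.8716 (6 vertices)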